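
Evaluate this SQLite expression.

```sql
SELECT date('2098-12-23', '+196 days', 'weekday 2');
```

Applying '+196 days' to 2098-12-23: counting 196 days forward gives 2099-07-07.
`weekday 2` advances to the next Tuesday; 2099-07-07 is already a Tuesday, so it stays at 2099-07-07.

2099-07-07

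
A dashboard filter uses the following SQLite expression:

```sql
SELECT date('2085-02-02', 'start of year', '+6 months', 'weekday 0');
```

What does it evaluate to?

2085-07-01

`start of year` rewinds 2085-02-02 to 2085-01-01.
Adding +6 months to 2085-01-01 gives 2085-07-01.
`weekday 0` advances to the next Sunday; 2085-07-01 is already a Sunday, so it stays at 2085-07-01.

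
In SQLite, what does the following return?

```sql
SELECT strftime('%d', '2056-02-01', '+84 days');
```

First apply '+84 days': 2056-02-01 → 2056-04-25.
`%d` extracts the 2-digit day of month: 25.

25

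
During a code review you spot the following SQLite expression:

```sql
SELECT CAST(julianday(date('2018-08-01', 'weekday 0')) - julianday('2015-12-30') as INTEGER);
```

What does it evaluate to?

949

`weekday 0` advances to the next Sunday; 2018-08-01 is a Wednesday, so it moves forward to 2018-08-05.
1 day remains in December 2015 after the 30th (31 − 30).
Full months from January 2016 through July 2018 contribute their day counts.
Then 5 days into August 2018.
Total: 1 + 31 + 29 + 31 + 30 + 31 + 30 + 31 + 31 + 30 + 31 + 30 + 31 + 31 + 28 + 31 + 30 + 31 + 30 + 31 + 31 + 30 + 31 + 30 + 31 + 31 + 28 + 31 + 30 + 31 + 30 + 31 + 5 = 949.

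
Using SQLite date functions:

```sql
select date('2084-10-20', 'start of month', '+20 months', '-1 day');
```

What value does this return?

2086-05-31

`start of month` rewinds 2084-10-20 to 2084-10-01.
Adding +20 months to 2084-10-01 gives 2086-06-01.
Going back 1 day from 2086-06-01 reaches 2086-05-31 (last day of May, 31 days).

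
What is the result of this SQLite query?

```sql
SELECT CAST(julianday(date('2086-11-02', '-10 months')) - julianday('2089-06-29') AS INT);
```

Adding -10 months to 2086-11-02 gives 2086-01-02.
29 days remain in January 2086 after the 2nd (31 − 2).
Full months from February 2086 through May 2089 contribute their day counts.
Then 29 days into June 2089.
Total: 29 + 28 + 31 + 30 + 31 + 30 + 31 + 31 + 30 + 31 + 30 + 31 + 31 + 28 + 31 + 30 + 31 + 30 + 31 + 31 + 30 + 31 + 30 + 31 + 31 + 29 + 31 + 30 + 31 + 30 + 31 + 31 + 30 + 31 + 30 + 31 + 31 + 28 + 31 + 30 + 31 + 29 = 1274.
The subtraction is earlier − later, so the result is −1274 → -1274.

-1274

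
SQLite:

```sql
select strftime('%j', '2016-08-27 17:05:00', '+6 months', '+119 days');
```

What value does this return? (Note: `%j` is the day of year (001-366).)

177

First apply '+6 months', '+119 days': 2016-08-27 17:05:00 → 2017-06-26 17:05:00.
Day-of-year for 2017-06-26: days since 2017-01-01 inclusive = 177, zero-padded to 177.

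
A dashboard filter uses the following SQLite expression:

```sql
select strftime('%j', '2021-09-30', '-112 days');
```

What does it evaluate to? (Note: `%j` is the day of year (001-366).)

161

First apply '-112 days': 2021-09-30 → 2021-06-10.
Day-of-year for 2021-06-10: days since 2021-01-01 inclusive = 161, zero-padded to 161.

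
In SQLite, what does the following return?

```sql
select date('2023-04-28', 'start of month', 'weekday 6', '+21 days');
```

`start of month` rewinds 2023-04-28 to 2023-04-01.
`weekday 6` advances to the next Saturday; 2023-04-01 is already a Saturday, so it stays at 2023-04-01.
Advancing 21 more days within April lands on 2023-04-22.

2023-04-22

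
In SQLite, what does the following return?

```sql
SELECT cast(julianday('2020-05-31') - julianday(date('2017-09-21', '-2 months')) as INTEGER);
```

1045

Adding -2 months to 2017-09-21 gives 2017-07-21.
10 days remain in July 2017 after the 21st (31 − 21).
Full months from August 2017 through April 2020 contribute their day counts.
Then 31 days into May 2020.
Total: 10 + 31 + 30 + 31 + 30 + 31 + 31 + 28 + 31 + 30 + 31 + 30 + 31 + 31 + 30 + 31 + 30 + 31 + 31 + 28 + 31 + 30 + 31 + 30 + 31 + 31 + 30 + 31 + 30 + 31 + 31 + 29 + 31 + 30 + 31 = 1045.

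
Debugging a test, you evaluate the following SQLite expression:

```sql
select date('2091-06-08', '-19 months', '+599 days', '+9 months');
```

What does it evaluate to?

2092-03-30

Adding -19 months to 2091-06-08 gives 2089-11-08.
Applying '+599 days' to 2089-11-08: counting 599 days forward gives 2091-06-30.
Adding +9 months to 2091-06-30 gives 2092-03-30.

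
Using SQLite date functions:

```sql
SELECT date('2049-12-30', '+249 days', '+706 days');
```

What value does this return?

2052-08-11

Applying '+249 days' to 2049-12-30: counting 249 days forward gives 2050-09-05.
Applying '+706 days' to 2050-09-05: counting 706 days forward gives 2052-08-11.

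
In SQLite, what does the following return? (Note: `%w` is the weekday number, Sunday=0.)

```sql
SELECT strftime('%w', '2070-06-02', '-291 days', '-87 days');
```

First apply '-291 days', '-87 days': 2070-06-02 → 2069-05-20.
2069-05-20 is a Monday; with Sunday=0 that is 1.

1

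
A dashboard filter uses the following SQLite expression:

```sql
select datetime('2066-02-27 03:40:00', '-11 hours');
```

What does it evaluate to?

2066-02-26 16:40:00

-11 hours from 2066-02-27 03:40:00 is 2066-02-26 16:40:00 (crosses midnight).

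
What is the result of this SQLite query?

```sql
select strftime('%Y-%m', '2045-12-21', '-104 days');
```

First apply '-104 days': 2045-12-21 → 2045-09-08.
`%Y-%m` extracts the year-month: 2045-09.

2045-09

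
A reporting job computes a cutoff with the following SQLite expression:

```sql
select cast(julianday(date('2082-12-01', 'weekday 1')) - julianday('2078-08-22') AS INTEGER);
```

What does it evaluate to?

`weekday 1` advances to the next Monday; 2082-12-01 is a Tuesday, so it moves forward to 2082-12-07.
9 days remain in August 2078 after the 22nd (31 − 22).
Full months from September 2078 through November 2082 contribute their day counts.
Then 7 days into December 2082.
Total: 9 + 30 + 31 + 30 + 31 + 31 + 28 + 31 + 30 + 31 + 30 + 31 + 31 + 30 + 31 + 30 + 31 + 31 + 29 + 31 + 30 + 31 + 30 + 31 + 31 + 30 + 31 + 30 + 31 + 31 + 28 + 31 + 30 + 31 + 30 + 31 + 31 + 30 + 31 + 30 + 31 + 31 + 28 + 31 + 30 + 31 + 30 + 31 + 31 + 30 + 31 + 30 + 7 = 1568.

1568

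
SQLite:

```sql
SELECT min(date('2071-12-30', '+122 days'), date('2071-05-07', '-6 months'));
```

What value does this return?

2070-11-07

date('2071-12-30', '+122 days') → 2072-04-30.
date('2071-05-07', '-6 months') → 2070-11-07.
Earlier of the two is 2070-11-07.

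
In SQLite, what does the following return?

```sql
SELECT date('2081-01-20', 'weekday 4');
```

`weekday 4` advances to the next Thursday; 2081-01-20 is a Monday, so it moves forward to 2081-01-23.

2081-01-23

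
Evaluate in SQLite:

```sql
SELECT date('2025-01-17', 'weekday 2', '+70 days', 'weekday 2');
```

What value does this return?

2025-04-01

`weekday 2` advances to the next Tuesday; 2025-01-17 is a Friday, so it moves forward to 2025-01-21.
Applying '+70 days' to 2025-01-21: counting 70 days forward gives 2025-04-01.
`weekday 2` advances to the next Tuesday; 2025-04-01 is already a Tuesday, so it stays at 2025-04-01.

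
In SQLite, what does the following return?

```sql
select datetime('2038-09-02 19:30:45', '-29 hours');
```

2038-09-01 14:30:45

-29 hours from 2038-09-02 19:30:45 is 2038-09-01 14:30:45 (crosses midnight).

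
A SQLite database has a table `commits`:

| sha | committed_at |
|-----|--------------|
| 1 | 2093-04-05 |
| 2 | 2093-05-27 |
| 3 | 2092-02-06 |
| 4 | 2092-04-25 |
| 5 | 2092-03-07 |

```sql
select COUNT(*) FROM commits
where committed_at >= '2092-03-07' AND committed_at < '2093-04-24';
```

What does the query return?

3

Rows in [2092-03-07, 2093-04-24): 2093-04-05, 2092-04-25, 2092-03-07 → 3 rows.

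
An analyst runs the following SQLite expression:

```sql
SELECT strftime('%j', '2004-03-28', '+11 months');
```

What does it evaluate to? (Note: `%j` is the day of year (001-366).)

First apply '+11 months': 2004-03-28 → 2005-02-28.
Day-of-year for 2005-02-28: days since 2005-01-01 inclusive = 59, zero-padded to 059.

059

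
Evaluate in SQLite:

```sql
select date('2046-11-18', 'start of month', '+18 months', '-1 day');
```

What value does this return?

2048-04-30

`start of month` rewinds 2046-11-18 to 2046-11-01.
Adding +18 months to 2046-11-01 gives 2048-05-01.
Going back 1 day from 2048-05-01 reaches 2048-04-30 (last day of April, 30 days).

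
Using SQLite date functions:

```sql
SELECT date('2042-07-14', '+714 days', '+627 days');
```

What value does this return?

2046-03-16

Applying '+714 days' to 2042-07-14: counting 714 days forward gives 2044-06-27.
Applying '+627 days' to 2044-06-27: counting 627 days forward gives 2046-03-16.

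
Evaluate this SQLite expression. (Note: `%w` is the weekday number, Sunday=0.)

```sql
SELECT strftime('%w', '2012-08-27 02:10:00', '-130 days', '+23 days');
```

6

First apply '-130 days', '+23 days': 2012-08-27 02:10:00 → 2012-05-12 02:10:00.
2012-05-12 is a Saturday; with Sunday=0 that is 6.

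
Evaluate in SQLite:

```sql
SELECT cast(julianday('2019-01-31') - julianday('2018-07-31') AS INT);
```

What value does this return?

0 days remain in July 2018 after the 31st (31 − 31).
August 2018: 31 days.
September 2018: 30 days.
October 2018: 31 days.
November 2018: 30 days.
December 2018: 31 days.
Then 31 days into January 2019.
Total: 0 + 31 + 30 + 31 + 30 + 31 + 31 = 184.

184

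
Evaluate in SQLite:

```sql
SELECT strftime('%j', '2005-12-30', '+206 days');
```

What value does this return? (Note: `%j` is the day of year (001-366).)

205

First apply '+206 days': 2005-12-30 → 2006-07-24.
Day-of-year for 2006-07-24: days since 2006-01-01 inclusive = 205, zero-padded to 205.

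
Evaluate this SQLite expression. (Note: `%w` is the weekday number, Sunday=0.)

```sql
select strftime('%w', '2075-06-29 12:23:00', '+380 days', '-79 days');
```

First apply '+380 days', '-79 days': 2075-06-29 12:23:00 → 2076-04-25 12:23:00.
2076-04-25 is a Saturday; with Sunday=0 that is 6.

6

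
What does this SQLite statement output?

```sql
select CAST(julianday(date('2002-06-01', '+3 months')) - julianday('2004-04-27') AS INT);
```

-604

Adding +3 months to 2002-06-01 gives 2002-09-01.
29 days remain in September 2002 after the 1st (30 − 1).
Full months from October 2002 through March 2004 contribute their day counts.
Then 27 days into April 2004.
Total: 29 + 31 + 30 + 31 + 31 + 28 + 31 + 30 + 31 + 30 + 31 + 31 + 30 + 31 + 30 + 31 + 31 + 29 + 31 + 27 = 604.
The subtraction is earlier − later, so the result is −604 → -604.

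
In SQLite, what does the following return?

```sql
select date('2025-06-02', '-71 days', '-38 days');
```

Applying '-71 days' to 2025-06-02: counting 71 days back gives 2025-03-23.
Going back 23 days from 2025-03-23 reaches 2025-02-28 (last day of February, 28 days).
Going back 15 days within February lands on 2025-02-13.

2025-02-13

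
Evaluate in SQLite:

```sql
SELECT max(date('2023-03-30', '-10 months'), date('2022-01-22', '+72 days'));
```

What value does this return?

2022-05-30

date('2023-03-30', '-10 months') → 2022-05-30.
date('2022-01-22', '+72 days') → 2022-04-04.
Later of the two is 2022-05-30.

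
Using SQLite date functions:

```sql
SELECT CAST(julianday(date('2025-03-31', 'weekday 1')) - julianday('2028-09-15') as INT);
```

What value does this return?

`weekday 1` advances to the next Monday; 2025-03-31 is already a Monday, so it stays at 2025-03-31.
0 days remain in March 2025 after the 31st (31 − 31).
Full months from April 2025 through August 2028 contribute their day counts.
Then 15 days into September 2028.
Total: 0 + 30 + 31 + 30 + 31 + 31 + 30 + 31 + 30 + 31 + 31 + 28 + 31 + 30 + 31 + 30 + 31 + 31 + 30 + 31 + 30 + 31 + 31 + 28 + 31 + 30 + 31 + 30 + 31 + 31 + 30 + 31 + 30 + 31 + 31 + 29 + 31 + 30 + 31 + 30 + 31 + 31 + 15 = 1264.
The subtraction is earlier − later, so the result is −1264 → -1264.

-1264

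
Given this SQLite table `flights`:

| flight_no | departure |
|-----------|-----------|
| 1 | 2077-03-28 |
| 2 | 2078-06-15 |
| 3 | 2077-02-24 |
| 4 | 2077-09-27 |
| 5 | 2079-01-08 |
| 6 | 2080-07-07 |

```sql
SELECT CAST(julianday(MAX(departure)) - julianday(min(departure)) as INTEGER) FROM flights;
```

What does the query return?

MIN = 2077-02-24, MAX = 2080-07-07.
4 days remain in February 2077 after the 24th (28 − 24).
Full months from March 2077 through June 2080 contribute their day counts.
Then 7 days into July 2080.
Total: 4 + 31 + 30 + 31 + 30 + 31 + 31 + 30 + 31 + 30 + 31 + 31 + 28 + 31 + 30 + 31 + 30 + 31 + 31 + 30 + 31 + 30 + 31 + 31 + 28 + 31 + 30 + 31 + 30 + 31 + 31 + 30 + 31 + 30 + 31 + 31 + 29 + 31 + 30 + 31 + 30 + 7 = 1229.

1229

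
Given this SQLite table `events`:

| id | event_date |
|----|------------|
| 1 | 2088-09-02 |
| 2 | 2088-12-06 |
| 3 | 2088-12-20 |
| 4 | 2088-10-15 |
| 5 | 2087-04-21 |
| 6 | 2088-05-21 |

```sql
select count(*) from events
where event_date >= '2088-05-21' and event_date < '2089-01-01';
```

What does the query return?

5

Rows in [2088-05-21, 2089-01-01): 2088-09-02, 2088-12-06, 2088-12-20, 2088-10-15, 2088-05-21 → 5 rows.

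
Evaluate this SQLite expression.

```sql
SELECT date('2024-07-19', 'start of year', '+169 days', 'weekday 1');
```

2024-06-24

`start of year` rewinds 2024-07-19 to 2024-01-01.
Applying '+169 days' to 2024-01-01: counting 169 days forward gives 2024-06-18.
`weekday 1` advances to the next Monday; 2024-06-18 is a Tuesday, so it moves forward to 2024-06-24.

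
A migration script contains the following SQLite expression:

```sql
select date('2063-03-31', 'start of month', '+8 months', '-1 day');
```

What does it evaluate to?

`start of month` rewinds 2063-03-31 to 2063-03-01.
Adding +8 months to 2063-03-01 gives 2063-11-01.
Going back 1 day from 2063-11-01 reaches 2063-10-31 (last day of October, 31 days).

2063-10-31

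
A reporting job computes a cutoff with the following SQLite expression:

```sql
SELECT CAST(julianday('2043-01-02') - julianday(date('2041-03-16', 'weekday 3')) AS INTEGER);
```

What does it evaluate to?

653

`weekday 3` advances to the next Wednesday; 2041-03-16 is a Saturday, so it moves forward to 2041-03-20.
11 days remain in March 2041 after the 20th (31 − 20).
Full months from April 2041 through December 2042 contribute their day counts.
Then 2 days into January 2043.
Total: 11 + 30 + 31 + 30 + 31 + 31 + 30 + 31 + 30 + 31 + 31 + 28 + 31 + 30 + 31 + 30 + 31 + 31 + 30 + 31 + 30 + 31 + 2 = 653.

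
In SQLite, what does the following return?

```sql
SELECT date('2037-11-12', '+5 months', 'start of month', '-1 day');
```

2038-03-31

Adding +5 months to 2037-11-12 gives 2038-04-12.
`start of month` rewinds 2038-04-12 to 2038-04-01.
Going back 1 day from 2038-04-01 reaches 2038-03-31 (last day of March, 31 days).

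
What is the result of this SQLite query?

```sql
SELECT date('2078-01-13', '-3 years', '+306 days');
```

Adding -3 years to 2078-01-13 gives 2075-01-13.
Applying '+306 days' to 2075-01-13: counting 306 days forward gives 2075-11-15.

2075-11-15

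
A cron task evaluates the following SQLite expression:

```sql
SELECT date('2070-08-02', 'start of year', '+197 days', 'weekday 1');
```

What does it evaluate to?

`start of year` rewinds 2070-08-02 to 2070-01-01.
Applying '+197 days' to 2070-01-01: counting 197 days forward gives 2070-07-17.
`weekday 1` advances to the next Monday; 2070-07-17 is a Thursday, so it moves forward to 2070-07-21.

2070-07-21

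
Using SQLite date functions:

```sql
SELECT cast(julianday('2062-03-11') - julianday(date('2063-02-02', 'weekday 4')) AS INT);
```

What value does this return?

-334

`weekday 4` advances to the next Thursday; 2063-02-02 is a Friday, so it moves forward to 2063-02-08.
20 days remain in March 2062 after the 11th (31 − 11).
Full months from April 2062 through January 2063 contribute their day counts.
Then 8 days into February 2063.
Total: 20 + 30 + 31 + 30 + 31 + 31 + 30 + 31 + 30 + 31 + 31 + 8 = 334.
The subtraction is earlier − later, so the result is −334 → -334.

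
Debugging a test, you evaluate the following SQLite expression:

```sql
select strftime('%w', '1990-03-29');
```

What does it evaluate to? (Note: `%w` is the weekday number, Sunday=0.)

1990-03-29 is a Thursday; with Sunday=0 that is 4.

4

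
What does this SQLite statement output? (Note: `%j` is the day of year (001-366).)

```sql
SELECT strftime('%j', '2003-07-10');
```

191

Day-of-year for 2003-07-10: days since 2003-01-01 inclusive = 191, zero-padded to 191.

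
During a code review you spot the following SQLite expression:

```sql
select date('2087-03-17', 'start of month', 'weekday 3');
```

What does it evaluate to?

`start of month` rewinds 2087-03-17 to 2087-03-01.
`weekday 3` advances to the next Wednesday; 2087-03-01 is a Saturday, so it moves forward to 2087-03-05.

2087-03-05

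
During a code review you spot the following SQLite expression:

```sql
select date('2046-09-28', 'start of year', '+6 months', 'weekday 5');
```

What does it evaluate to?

`start of year` rewinds 2046-09-28 to 2046-01-01.
Adding +6 months to 2046-01-01 gives 2046-07-01.
`weekday 5` advances to the next Friday; 2046-07-01 is a Sunday, so it moves forward to 2046-07-06.

2046-07-06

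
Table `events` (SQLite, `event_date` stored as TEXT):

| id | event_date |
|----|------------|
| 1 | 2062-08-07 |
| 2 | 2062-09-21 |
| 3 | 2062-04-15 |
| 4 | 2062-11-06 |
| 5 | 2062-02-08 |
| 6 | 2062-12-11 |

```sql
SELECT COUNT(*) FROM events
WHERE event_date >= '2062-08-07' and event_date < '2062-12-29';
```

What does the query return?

Rows in [2062-08-07, 2062-12-29): 2062-08-07, 2062-09-21, 2062-11-06, 2062-12-11 → 4 rows.

4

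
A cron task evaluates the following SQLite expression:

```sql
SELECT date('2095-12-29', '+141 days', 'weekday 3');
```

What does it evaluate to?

2096-05-23

Applying '+141 days' to 2095-12-29: counting 141 days forward gives 2096-05-18.
`weekday 3` advances to the next Wednesday; 2096-05-18 is a Friday, so it moves forward to 2096-05-23.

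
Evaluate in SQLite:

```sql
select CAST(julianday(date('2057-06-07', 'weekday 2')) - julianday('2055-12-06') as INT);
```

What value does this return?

554

`weekday 2` advances to the next Tuesday; 2057-06-07 is a Thursday, so it moves forward to 2057-06-12.
25 days remain in December 2055 after the 6th (31 − 6).
Full months from January 2056 through May 2057 contribute their day counts.
Then 12 days into June 2057.
Total: 25 + 31 + 29 + 31 + 30 + 31 + 30 + 31 + 31 + 30 + 31 + 30 + 31 + 31 + 28 + 31 + 30 + 31 + 12 = 554.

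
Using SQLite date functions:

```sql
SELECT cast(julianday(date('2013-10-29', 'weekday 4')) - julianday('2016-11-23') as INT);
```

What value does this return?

`weekday 4` advances to the next Thursday; 2013-10-29 is a Tuesday, so it moves forward to 2013-10-31.
0 days remain in October 2013 after the 31st (31 − 31).
Full months from November 2013 through October 2016 contribute their day counts.
Then 23 days into November 2016.
Total: 0 + 30 + 31 + 31 + 28 + 31 + 30 + 31 + 30 + 31 + 31 + 30 + 31 + 30 + 31 + 31 + 28 + 31 + 30 + 31 + 30 + 31 + 31 + 30 + 31 + 30 + 31 + 31 + 29 + 31 + 30 + 31 + 30 + 31 + 31 + 30 + 31 + 23 = 1119.
The subtraction is earlier − later, so the result is −1119 → -1119.

-1119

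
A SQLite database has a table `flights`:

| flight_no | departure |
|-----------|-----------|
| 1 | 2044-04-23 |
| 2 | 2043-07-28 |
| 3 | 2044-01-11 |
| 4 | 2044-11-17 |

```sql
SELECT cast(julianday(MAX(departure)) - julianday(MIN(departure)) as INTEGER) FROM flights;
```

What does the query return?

MIN = 2043-07-28, MAX = 2044-11-17.
3 days remain in July 2043 after the 28th (31 − 28).
Full months from August 2043 through October 2044 contribute their day counts.
Then 17 days into November 2044.
Total: 3 + 31 + 30 + 31 + 30 + 31 + 31 + 29 + 31 + 30 + 31 + 30 + 31 + 31 + 30 + 31 + 17 = 478.

478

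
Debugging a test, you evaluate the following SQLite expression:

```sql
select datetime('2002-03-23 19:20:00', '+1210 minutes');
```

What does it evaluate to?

1210 minutes = 20h 10m; +1210 minutes from 2002-03-23 19:20:00 is 2002-03-24 15:30:00 (crosses midnight).

2002-03-24 15:30:00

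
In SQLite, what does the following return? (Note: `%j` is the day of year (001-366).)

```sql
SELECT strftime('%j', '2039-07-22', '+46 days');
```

First apply '+46 days': 2039-07-22 → 2039-09-06.
Day-of-year for 2039-09-06: days since 2039-01-01 inclusive = 249, zero-padded to 249.

249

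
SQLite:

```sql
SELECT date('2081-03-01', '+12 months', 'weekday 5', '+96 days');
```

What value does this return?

2082-06-10

Adding +12 months to 2081-03-01 gives 2082-03-01.
`weekday 5` advances to the next Friday; 2082-03-01 is a Sunday, so it moves forward to 2082-03-06.
Applying '+96 days' to 2082-03-06: counting 96 days forward gives 2082-06-10.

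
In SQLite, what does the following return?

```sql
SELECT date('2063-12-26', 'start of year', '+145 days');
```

2063-05-26

`start of year` rewinds 2063-12-26 to 2063-01-01.
Applying '+145 days' to 2063-01-01: counting 145 days forward gives 2063-05-26.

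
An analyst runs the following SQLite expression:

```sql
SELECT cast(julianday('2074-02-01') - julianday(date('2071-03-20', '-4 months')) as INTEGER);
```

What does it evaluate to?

1169

Adding -4 months to 2071-03-20 gives 2070-11-20.
10 days remain in November 2070 after the 20th (30 − 20).
Full months from December 2070 through January 2074 contribute their day counts.
Then 1 day into February 2074.
Total: 10 + 31 + 31 + 28 + 31 + 30 + 31 + 30 + 31 + 31 + 30 + 31 + 30 + 31 + 31 + 29 + 31 + 30 + 31 + 30 + 31 + 31 + 30 + 31 + 30 + 31 + 31 + 28 + 31 + 30 + 31 + 30 + 31 + 31 + 30 + 31 + 30 + 31 + 31 + 1 = 1169.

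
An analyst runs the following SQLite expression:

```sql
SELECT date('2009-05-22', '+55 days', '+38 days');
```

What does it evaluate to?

2009-08-23

Applying '+55 days' to 2009-05-22: counting 55 days forward gives 2009-07-16.
July 2009 has 31 days; 15 remain after the 16th, so 16 days reach 2009-08-01.
Advancing 22 more days within August lands on 2009-08-23.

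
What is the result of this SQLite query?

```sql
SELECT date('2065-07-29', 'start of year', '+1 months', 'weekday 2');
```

2065-02-03

`start of year` rewinds 2065-07-29 to 2065-01-01.
Adding +1 month to 2065-01-01 gives 2065-02-01.
`weekday 2` advances to the next Tuesday; 2065-02-01 is a Sunday, so it moves forward to 2065-02-03.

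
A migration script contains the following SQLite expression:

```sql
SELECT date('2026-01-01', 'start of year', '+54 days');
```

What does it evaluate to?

2026-02-24

`start of year` rewinds 2026-01-01 to 2026-01-01.
Applying '+54 days' to 2026-01-01: counting 54 days forward gives 2026-02-24.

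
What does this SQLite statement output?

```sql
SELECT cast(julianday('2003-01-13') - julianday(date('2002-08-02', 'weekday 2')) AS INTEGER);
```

`weekday 2` advances to the next Tuesday; 2002-08-02 is a Friday, so it moves forward to 2002-08-06.
25 days remain in August 2002 after the 6th (31 − 6).
September 2002: 30 days.
October 2002: 31 days.
November 2002: 30 days.
December 2002: 31 days.
Then 13 days into January 2003.
Total: 25 + 30 + 31 + 30 + 31 + 13 = 160.

160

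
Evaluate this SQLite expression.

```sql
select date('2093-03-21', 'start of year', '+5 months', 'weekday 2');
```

2093-06-02

`start of year` rewinds 2093-03-21 to 2093-01-01.
Adding +5 months to 2093-01-01 gives 2093-06-01.
`weekday 2` advances to the next Tuesday; 2093-06-01 is a Monday, so it moves forward to 2093-06-02.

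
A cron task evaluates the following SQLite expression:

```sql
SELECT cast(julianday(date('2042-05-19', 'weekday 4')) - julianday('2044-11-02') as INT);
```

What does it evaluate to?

-895

`weekday 4` advances to the next Thursday; 2042-05-19 is a Monday, so it moves forward to 2042-05-22.
9 days remain in May 2042 after the 22nd (31 − 22).
Full months from June 2042 through October 2044 contribute their day counts.
Then 2 days into November 2044.
Total: 9 + 30 + 31 + 31 + 30 + 31 + 30 + 31 + 31 + 28 + 31 + 30 + 31 + 30 + 31 + 31 + 30 + 31 + 30 + 31 + 31 + 29 + 31 + 30 + 31 + 30 + 31 + 31 + 30 + 31 + 2 = 895.
The subtraction is earlier − later, so the result is −895 → -895.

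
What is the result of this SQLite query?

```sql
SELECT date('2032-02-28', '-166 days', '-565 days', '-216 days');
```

Applying '-166 days' to 2032-02-28: counting 166 days back gives 2031-09-15.
Applying '-565 days' to 2031-09-15: counting 565 days back gives 2030-02-27.
Applying '-216 days' to 2030-02-27: counting 216 days back gives 2029-07-26.

2029-07-26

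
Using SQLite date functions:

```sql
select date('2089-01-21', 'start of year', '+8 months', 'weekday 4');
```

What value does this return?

`start of year` rewinds 2089-01-21 to 2089-01-01.
Adding +8 months to 2089-01-01 gives 2089-09-01.
`weekday 4` advances to the next Thursday; 2089-09-01 is already a Thursday, so it stays at 2089-09-01.

2089-09-01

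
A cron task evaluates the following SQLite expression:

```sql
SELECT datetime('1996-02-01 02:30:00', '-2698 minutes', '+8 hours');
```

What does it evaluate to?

2698 minutes = 44h 58m; -2698 minutes from 1996-02-01 02:30:00 is 1996-01-30 05:32:00 (crosses midnight).
+8 hours from 1996-01-30 05:32:00 is 1996-01-30 13:32:00.

1996-01-30 13:32:00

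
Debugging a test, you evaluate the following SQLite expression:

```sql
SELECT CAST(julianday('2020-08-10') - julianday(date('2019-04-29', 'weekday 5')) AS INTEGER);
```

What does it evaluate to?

`weekday 5` advances to the next Friday; 2019-04-29 is a Monday, so it moves forward to 2019-05-03.
28 days remain in May 2019 after the 3rd (31 − 3).
Full months from June 2019 through July 2020 contribute their day counts.
Then 10 days into August 2020.
Total: 28 + 30 + 31 + 31 + 30 + 31 + 30 + 31 + 31 + 29 + 31 + 30 + 31 + 30 + 31 + 10 = 465.

465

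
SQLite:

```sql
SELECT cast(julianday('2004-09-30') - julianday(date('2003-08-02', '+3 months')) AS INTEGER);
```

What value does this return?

333

Adding +3 months to 2003-08-02 gives 2003-11-02.
28 days remain in November 2003 after the 2nd (30 − 2).
Full months from December 2003 through August 2004 contribute their day counts.
Then 30 days into September 2004.
Total: 28 + 31 + 31 + 29 + 31 + 30 + 31 + 30 + 31 + 31 + 30 = 333.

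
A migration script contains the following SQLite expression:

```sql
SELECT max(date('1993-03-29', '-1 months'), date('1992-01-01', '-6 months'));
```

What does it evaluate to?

1993-03-01

date('1993-03-29', '-1 months') → 1993-03-01.
date('1992-01-01', '-6 months') → 1991-07-01.
Later of the two is 1993-03-01.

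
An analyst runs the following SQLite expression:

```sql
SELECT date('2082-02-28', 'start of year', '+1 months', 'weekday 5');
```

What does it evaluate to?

`start of year` rewinds 2082-02-28 to 2082-01-01.
Adding +1 month to 2082-01-01 gives 2082-02-01.
`weekday 5` advances to the next Friday; 2082-02-01 is a Sunday, so it moves forward to 2082-02-06.

2082-02-06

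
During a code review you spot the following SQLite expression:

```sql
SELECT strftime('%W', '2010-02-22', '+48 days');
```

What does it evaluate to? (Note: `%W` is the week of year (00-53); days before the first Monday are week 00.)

14

First apply '+48 days': 2010-02-22 → 2010-04-11.
2010-04-11 is a Sunday. SQLite's %W counts Mondays since the year started; the result is 14.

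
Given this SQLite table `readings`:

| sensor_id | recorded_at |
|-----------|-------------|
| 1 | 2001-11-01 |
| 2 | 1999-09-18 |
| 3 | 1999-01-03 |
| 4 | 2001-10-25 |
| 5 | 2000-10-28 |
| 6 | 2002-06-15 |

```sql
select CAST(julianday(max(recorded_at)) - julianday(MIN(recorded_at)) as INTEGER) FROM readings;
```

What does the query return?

1259

MIN = 1999-01-03, MAX = 2002-06-15.
28 days remain in January 1999 after the 3rd (31 − 3).
Full months from February 1999 through May 2002 contribute their day counts.
Then 15 days into June 2002.
Total: 28 + 28 + 31 + 30 + 31 + 30 + 31 + 31 + 30 + 31 + 30 + 31 + 31 + 29 + 31 + 30 + 31 + 30 + 31 + 31 + 30 + 31 + 30 + 31 + 31 + 28 + 31 + 30 + 31 + 30 + 31 + 31 + 30 + 31 + 30 + 31 + 31 + 28 + 31 + 30 + 31 + 15 = 1259.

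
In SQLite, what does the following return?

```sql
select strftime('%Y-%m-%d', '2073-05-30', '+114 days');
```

2073-09-21

First apply '+114 days': 2073-05-30 → 2073-09-21.
`%Y-%m-%d` extracts the ISO date: 2073-09-21.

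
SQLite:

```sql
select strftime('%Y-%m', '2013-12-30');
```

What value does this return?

`%Y-%m` extracts the year-month: 2013-12.

2013-12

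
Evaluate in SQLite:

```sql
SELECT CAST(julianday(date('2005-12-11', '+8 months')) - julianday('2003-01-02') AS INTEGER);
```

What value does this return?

1317

Adding +8 months to 2005-12-11 gives 2006-08-11.
29 days remain in January 2003 after the 2nd (31 − 2).
Full months from February 2003 through July 2006 contribute their day counts.
Then 11 days into August 2006.
Total: 29 + 28 + 31 + 30 + 31 + 30 + 31 + 31 + 30 + 31 + 30 + 31 + 31 + 29 + 31 + 30 + 31 + 30 + 31 + 31 + 30 + 31 + 30 + 31 + 31 + 28 + 31 + 30 + 31 + 30 + 31 + 31 + 30 + 31 + 30 + 31 + 31 + 28 + 31 + 30 + 31 + 30 + 31 + 11 = 1317.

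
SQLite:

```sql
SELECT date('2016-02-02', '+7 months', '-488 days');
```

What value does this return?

Adding +7 months to 2016-02-02 gives 2016-09-02.
Applying '-488 days' to 2016-09-02: counting 488 days back gives 2015-05-03.

2015-05-03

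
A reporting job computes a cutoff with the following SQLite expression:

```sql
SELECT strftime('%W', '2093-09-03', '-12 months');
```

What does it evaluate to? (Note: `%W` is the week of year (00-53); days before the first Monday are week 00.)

35

First apply '-12 months': 2093-09-03 → 2092-09-03.
2092-09-03 is a Wednesday. SQLite's %W counts Mondays since the year started; the result is 35.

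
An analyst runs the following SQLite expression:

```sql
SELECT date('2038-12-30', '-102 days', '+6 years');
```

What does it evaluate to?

Applying '-102 days' to 2038-12-30: counting 102 days back gives 2038-09-19.
Adding +6 years to 2038-09-19 gives 2044-09-19.

2044-09-19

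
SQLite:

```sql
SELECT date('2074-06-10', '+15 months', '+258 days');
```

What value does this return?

Adding +15 months to 2074-06-10 gives 2075-09-10.
Applying '+258 days' to 2075-09-10: counting 258 days forward gives 2076-05-25.

2076-05-25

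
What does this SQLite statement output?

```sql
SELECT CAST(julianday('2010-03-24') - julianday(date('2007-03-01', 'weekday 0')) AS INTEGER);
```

`weekday 0` advances to the next Sunday; 2007-03-01 is a Thursday, so it moves forward to 2007-03-04.
27 days remain in March 2007 after the 4th (31 − 4).
Full months from April 2007 through February 2010 contribute their day counts.
Then 24 days into March 2010.
Total: 27 + 30 + 31 + 30 + 31 + 31 + 30 + 31 + 30 + 31 + 31 + 29 + 31 + 30 + 31 + 30 + 31 + 31 + 30 + 31 + 30 + 31 + 31 + 28 + 31 + 30 + 31 + 30 + 31 + 31 + 30 + 31 + 30 + 31 + 31 + 28 + 24 = 1116.

1116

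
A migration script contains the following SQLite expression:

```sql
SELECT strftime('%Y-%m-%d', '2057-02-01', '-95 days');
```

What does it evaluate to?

2056-10-29

First apply '-95 days': 2057-02-01 → 2056-10-29.
`%Y-%m-%d` extracts the ISO date: 2056-10-29.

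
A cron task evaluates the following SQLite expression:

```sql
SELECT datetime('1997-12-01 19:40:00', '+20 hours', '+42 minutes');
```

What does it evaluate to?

1997-12-02 16:22:00

+20 hours from 1997-12-01 19:40:00 is 1997-12-02 15:40:00 (crosses midnight).
+42 minutes from 1997-12-02 15:40:00 is 1997-12-02 16:22:00.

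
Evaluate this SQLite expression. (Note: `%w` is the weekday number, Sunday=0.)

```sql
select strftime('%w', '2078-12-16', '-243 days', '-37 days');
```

First apply '-243 days', '-37 days': 2078-12-16 → 2078-03-11.
2078-03-11 is a Friday; with Sunday=0 that is 5.

5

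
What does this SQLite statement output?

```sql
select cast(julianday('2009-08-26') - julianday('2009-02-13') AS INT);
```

15 days remain in February 2009 after the 13th (28 − 13).
March 2009: 31 days.
April 2009: 30 days.
May 2009: 31 days.
June 2009: 30 days.
July 2009: 31 days.
Then 26 days into August 2009.
Total: 15 + 31 + 30 + 31 + 30 + 31 + 26 = 194.

194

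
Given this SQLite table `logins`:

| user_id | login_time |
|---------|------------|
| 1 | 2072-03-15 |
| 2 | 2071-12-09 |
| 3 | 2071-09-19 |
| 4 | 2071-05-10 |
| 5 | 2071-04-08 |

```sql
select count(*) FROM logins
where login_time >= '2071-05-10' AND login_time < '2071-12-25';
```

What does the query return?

3

Rows in [2071-05-10, 2071-12-25): 2071-12-09, 2071-09-19, 2071-05-10 → 3 rows.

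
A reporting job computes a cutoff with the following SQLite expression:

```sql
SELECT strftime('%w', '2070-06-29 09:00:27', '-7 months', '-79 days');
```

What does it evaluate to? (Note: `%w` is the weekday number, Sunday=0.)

First apply '-7 months', '-79 days': 2070-06-29 09:00:27 → 2069-09-11 09:00:27.
2069-09-11 is a Wednesday; with Sunday=0 that is 3.

3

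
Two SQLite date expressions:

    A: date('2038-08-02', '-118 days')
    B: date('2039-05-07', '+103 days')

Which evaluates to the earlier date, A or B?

A

A = 2038-04-06.
B = 2039-08-18.
A is earlier.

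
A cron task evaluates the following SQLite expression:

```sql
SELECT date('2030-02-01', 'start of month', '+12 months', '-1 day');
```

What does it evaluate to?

2031-01-31

`start of month` rewinds 2030-02-01 to 2030-02-01.
Adding +12 months to 2030-02-01 gives 2031-02-01.
Going back 1 day from 2031-02-01 reaches 2031-01-31 (last day of January, 31 days).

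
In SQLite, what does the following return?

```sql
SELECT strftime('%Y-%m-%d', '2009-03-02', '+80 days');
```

2009-05-21

First apply '+80 days': 2009-03-02 → 2009-05-21.
`%Y-%m-%d` extracts the ISO date: 2009-05-21.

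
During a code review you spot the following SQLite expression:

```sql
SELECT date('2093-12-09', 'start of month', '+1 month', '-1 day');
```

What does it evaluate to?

`start of month` rewinds 2093-12-09 to 2093-12-01.
Adding +1 month to 2093-12-01 gives 2094-01-01.
Going back 1 day from 2094-01-01 reaches 2093-12-31 (last day of December, 31 days).

2093-12-31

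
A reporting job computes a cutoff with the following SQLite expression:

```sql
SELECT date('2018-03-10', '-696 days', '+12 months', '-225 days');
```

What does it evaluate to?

Applying '-696 days' to 2018-03-10: counting 696 days back gives 2016-04-13.
Adding +12 months to 2016-04-13 gives 2017-04-13.
Applying '-225 days' to 2017-04-13: counting 225 days back gives 2016-08-31.

2016-08-31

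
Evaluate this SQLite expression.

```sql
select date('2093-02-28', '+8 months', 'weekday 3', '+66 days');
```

Adding +8 months to 2093-02-28 gives 2093-10-28.
`weekday 3` advances to the next Wednesday; 2093-10-28 is already a Wednesday, so it stays at 2093-10-28.
Applying '+66 days' to 2093-10-28: counting 66 days forward gives 2094-01-02.

2094-01-02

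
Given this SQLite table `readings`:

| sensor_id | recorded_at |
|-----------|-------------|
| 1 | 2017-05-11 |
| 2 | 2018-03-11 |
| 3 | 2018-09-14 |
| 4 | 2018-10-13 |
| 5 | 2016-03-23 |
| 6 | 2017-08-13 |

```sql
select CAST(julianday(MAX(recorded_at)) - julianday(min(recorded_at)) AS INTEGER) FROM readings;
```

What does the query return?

MIN = 2016-03-23, MAX = 2018-10-13.
8 days remain in March 2016 after the 23rd (31 − 23).
Full months from April 2016 through September 2018 contribute their day counts.
Then 13 days into October 2018.
Total: 8 + 30 + 31 + 30 + 31 + 31 + 30 + 31 + 30 + 31 + 31 + 28 + 31 + 30 + 31 + 30 + 31 + 31 + 30 + 31 + 30 + 31 + 31 + 28 + 31 + 30 + 31 + 30 + 31 + 31 + 30 + 13 = 934.

934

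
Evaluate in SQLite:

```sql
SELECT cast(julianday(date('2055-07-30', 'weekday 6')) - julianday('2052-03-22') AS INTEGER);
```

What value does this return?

1226

`weekday 6` advances to the next Saturday; 2055-07-30 is a Friday, so it moves forward to 2055-07-31.
9 days remain in March 2052 after the 22nd (31 − 22).
Full months from April 2052 through June 2055 contribute their day counts.
Then 31 days into July 2055.
Total: 9 + 30 + 31 + 30 + 31 + 31 + 30 + 31 + 30 + 31 + 31 + 28 + 31 + 30 + 31 + 30 + 31 + 31 + 30 + 31 + 30 + 31 + 31 + 28 + 31 + 30 + 31 + 30 + 31 + 31 + 30 + 31 + 30 + 31 + 31 + 28 + 31 + 30 + 31 + 30 + 31 = 1226.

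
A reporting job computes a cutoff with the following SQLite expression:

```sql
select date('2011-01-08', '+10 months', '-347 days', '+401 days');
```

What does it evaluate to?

2012-01-01

Adding +10 months to 2011-01-08 gives 2011-11-08.
Applying '-347 days' to 2011-11-08: counting 347 days back gives 2010-11-26.
Applying '+401 days' to 2010-11-26: counting 401 days forward gives 2012-01-01.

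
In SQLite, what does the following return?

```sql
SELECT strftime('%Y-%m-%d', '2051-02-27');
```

`%Y-%m-%d` extracts the ISO date: 2051-02-27.

2051-02-27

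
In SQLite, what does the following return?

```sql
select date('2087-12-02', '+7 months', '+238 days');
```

Adding +7 months to 2087-12-02 gives 2088-07-02.
Applying '+238 days' to 2088-07-02: counting 238 days forward gives 2089-02-25.

2089-02-25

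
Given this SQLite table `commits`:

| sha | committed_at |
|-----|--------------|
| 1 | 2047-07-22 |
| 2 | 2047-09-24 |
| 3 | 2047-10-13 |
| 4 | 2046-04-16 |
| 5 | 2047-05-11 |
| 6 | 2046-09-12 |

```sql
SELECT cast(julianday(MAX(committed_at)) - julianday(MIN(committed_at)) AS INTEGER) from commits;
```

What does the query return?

545

MIN = 2046-04-16, MAX = 2047-10-13.
14 days remain in April 2046 after the 16th (30 − 16).
Full months from May 2046 through September 2047 contribute their day counts.
Then 13 days into October 2047.
Total: 14 + 31 + 30 + 31 + 31 + 30 + 31 + 30 + 31 + 31 + 28 + 31 + 30 + 31 + 30 + 31 + 31 + 30 + 13 = 545.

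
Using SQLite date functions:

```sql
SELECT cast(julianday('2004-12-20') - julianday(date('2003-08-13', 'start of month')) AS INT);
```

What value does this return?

`start of month` rewinds 2003-08-13 to 2003-08-01.
30 days remain in August 2003 after the 1st (31 − 1).
Full months from September 2003 through November 2004 contribute their day counts.
Then 20 days into December 2004.
Total: 30 + 30 + 31 + 30 + 31 + 31 + 29 + 31 + 30 + 31 + 30 + 31 + 31 + 30 + 31 + 30 + 20 = 507.

507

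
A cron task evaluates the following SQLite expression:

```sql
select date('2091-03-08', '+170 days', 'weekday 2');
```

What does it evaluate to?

Applying '+170 days' to 2091-03-08: counting 170 days forward gives 2091-08-25.
`weekday 2` advances to the next Tuesday; 2091-08-25 is a Saturday, so it moves forward to 2091-08-28.

2091-08-28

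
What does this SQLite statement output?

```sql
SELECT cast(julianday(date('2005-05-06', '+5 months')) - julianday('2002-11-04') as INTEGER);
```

Adding +5 months to 2005-05-06 gives 2005-10-06.
26 days remain in November 2002 after the 4th (30 − 4).
Full months from December 2002 through September 2005 contribute their day counts.
Then 6 days into October 2005.
Total: 26 + 31 + 31 + 28 + 31 + 30 + 31 + 30 + 31 + 31 + 30 + 31 + 30 + 31 + 31 + 29 + 31 + 30 + 31 + 30 + 31 + 31 + 30 + 31 + 30 + 31 + 31 + 28 + 31 + 30 + 31 + 30 + 31 + 31 + 30 + 6 = 1067.

1067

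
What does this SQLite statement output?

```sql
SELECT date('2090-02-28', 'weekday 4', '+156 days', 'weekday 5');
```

2090-08-11

`weekday 4` advances to the next Thursday; 2090-02-28 is a Tuesday, so it moves forward to 2090-03-02.
Applying '+156 days' to 2090-03-02: counting 156 days forward gives 2090-08-05.
`weekday 5` advances to the next Friday; 2090-08-05 is a Saturday, so it moves forward to 2090-08-11.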